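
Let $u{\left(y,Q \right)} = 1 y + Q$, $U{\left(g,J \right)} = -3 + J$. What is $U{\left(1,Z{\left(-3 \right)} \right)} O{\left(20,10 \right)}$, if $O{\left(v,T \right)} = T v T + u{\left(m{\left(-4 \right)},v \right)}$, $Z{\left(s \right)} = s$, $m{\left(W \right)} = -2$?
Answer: $-12108$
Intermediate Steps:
$u{\left(y,Q \right)} = Q + y$ ($u{\left(y,Q \right)} = y + Q = Q + y$)
$O{\left(v,T \right)} = -2 + v + v T^{2}$ ($O{\left(v,T \right)} = T v T + \left(v - 2\right) = v T^{2} + \left(-2 + v\right) = -2 + v + v T^{2}$)
$U{\left(1,Z{\left(-3 \right)} \right)} O{\left(20,10 \right)} = \left(-3 - 3\right) \left(-2 + 20 + 20 \cdot 10^{2}\right) = - 6 \left(-2 + 20 + 20 \cdot 100\right) = - 6 \left(-2 + 20 + 2000\right) = \left(-6\right) 2018 = -12108$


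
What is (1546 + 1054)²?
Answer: 6760000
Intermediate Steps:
(1546 + 1054)² = 2600² = 6760000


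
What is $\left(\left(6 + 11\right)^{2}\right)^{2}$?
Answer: $83521$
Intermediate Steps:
$\left(\left(6 + 11\right)^{2}\right)^{2} = \left(17^{2}\right)^{2} = 289^{2} = 83521$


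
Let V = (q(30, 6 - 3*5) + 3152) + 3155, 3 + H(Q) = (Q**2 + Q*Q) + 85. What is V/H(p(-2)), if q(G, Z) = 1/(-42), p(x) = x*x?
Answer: 264893/4788 ≈ 55.324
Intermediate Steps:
p(x) = x**2
q(G, Z) = -1/42
H(Q) = 82 + 2*Q**2 (H(Q) = -3 + ((Q**2 + Q*Q) + 85) = -3 + ((Q**2 + Q**2) + 85) = -3 + (2*Q**2 + 85) = -3 + (85 + 2*Q**2) = 82 + 2*Q**2)
V = 264893/42 (V = (-1/42 + 3152) + 3155 = 132383/42 + 3155 = 264893/42 ≈ 6307.0)
V/H(p(-2)) = 264893/(42*(82 + 2*((-2)**2)**2)) = 264893/(42*(82 + 2*4**2)) = 264893/(42*(82 + 2*16)) = 264893/(42*(82 + 32)) = (264893/42)/114 = (264893/42)*(1/114) = 264893/4788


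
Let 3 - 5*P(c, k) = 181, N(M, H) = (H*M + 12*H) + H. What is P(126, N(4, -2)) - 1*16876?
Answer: -84558/5 ≈ -16912.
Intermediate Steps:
N(M, H) = 13*H + H*M (N(M, H) = (12*H + H*M) + H = 13*H + H*M)
P(c, k) = -178/5 (P(c, k) = ⅗ - ⅕*181 = ⅗ - 181/5 = -178/5)
P(126, N(4, -2)) - 1*16876 = -178/5 - 1*16876 = -178/5 - 16876 = -84558/5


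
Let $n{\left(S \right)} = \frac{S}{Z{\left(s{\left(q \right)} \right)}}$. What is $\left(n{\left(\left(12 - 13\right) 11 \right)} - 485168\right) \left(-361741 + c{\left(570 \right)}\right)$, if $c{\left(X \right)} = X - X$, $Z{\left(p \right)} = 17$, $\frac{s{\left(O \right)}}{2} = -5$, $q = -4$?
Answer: $\frac{2983591656447}{17} \approx 1.7551 \cdot 10^{11}$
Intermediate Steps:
$s{\left(O \right)} = -10$ ($s{\left(O \right)} = 2 \left(-5\right) = -10$)
$n{\left(S \right)} = \frac{S}{17}$
$c{\left(X \right)} = 0$
$\left(n{\left(\left(12 - 13\right) 11 \right)} - 485168\right) \left(-361741 + c{\left(570 \right)}\right) = \left(\frac{\left(12 - 13\right) 11}{17} - 485168\right) \left(-361741 + 0\right) = \left(\frac{\left(-1\right) 11}{17} - 485168\right) \left(-361741\right) = \left(\frac{1}{17} \left(-11\right) - 485168\right) \left(-361741\right) = \left(- \frac{11}{17} - 485168\right) \left(-361741\right) = \left(- \frac{8247867}{17}\right) \left(-361741\right) = \frac{2983591656447}{17}$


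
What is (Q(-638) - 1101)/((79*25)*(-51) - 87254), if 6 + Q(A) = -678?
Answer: 1785/187979 ≈ 0.0094957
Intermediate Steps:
Q(A) = -684 (Q(A) = -6 - 678 = -684)
(Q(-638) - 1101)/((79*25)*(-51) - 87254) = (-684 - 1101)/((79*25)*(-51) - 87254) = -1785/(1975*(-51) - 87254) = -1785/(-100725 - 87254) = -1785/(-187979) = -1785*(-1/187979) = 1785/187979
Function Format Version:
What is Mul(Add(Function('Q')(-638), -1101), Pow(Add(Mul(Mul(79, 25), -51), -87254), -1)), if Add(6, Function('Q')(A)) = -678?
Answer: Rational(1785, 187979) ≈ 0.0094957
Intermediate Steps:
Function('Q')(A) = -684 (Function('Q')(A) = Add(-6, -678) = -684)
Mul(Add(Function('Q')(-638), -1101), Pow(Add(Mul(Mul(79, 25), -51), -87254), -1)) = Mul(Add(-684, -1101), Pow(Add(Mul(Mul(79, 25), -51), -87254), -1)) = Mul(-1785, Pow(Add(Mul(1975, -51), -87254), -1)) = Mul(-1785, Pow(Add(-100725, -87254), -1)) = Mul(-1785, Pow(-187979, -1)) = Mul(-1785, Rational(-1, 187979)) = Rational(1785, 187979)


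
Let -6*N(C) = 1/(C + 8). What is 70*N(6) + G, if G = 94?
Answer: 559/6 ≈ 93.167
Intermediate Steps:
N(C) = -1/(6*(8 + C)) (N(C) = -1/(6*(C + 8)) = -1/(6*(8 + C)))
70*N(6) + G = 70*(-1/(48 + 6*6)) + 94 = 70*(-1/(48 + 36)) + 94 = 70*(-1/84) + 94 = -5/6 + 94 = 559/6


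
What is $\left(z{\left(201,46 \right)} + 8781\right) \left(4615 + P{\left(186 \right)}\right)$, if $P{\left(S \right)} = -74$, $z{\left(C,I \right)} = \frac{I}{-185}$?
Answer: $\frac{7376577499}{185} \approx 3.9873 \cdot 10^{7}$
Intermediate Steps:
$z{\left(C,I \right)} = - \frac{I}{185}$ ($z{\left(C,I \right)} = I \left(- \frac{1}{185}\right) = - \frac{I}{185}$)
$\left(z{\left(201,46 \right)} + 8781\right) \left(4615 + P{\left(186 \right)}\right) = \left(\left(- \frac{1}{185}\right) 46 + 8781\right) \left(4615 - 74\right) = \left(- \frac{46}{185} + 8781\right) 4541 = \frac{1624439}{185} \cdot 4541 = \frac{7376577499}{185}$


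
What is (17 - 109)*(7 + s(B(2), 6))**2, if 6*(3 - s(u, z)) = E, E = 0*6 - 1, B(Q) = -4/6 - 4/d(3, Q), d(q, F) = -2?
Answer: -85583/9 ≈ -9509.2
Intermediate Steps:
B(Q) = 4/3 (B(Q) = -4/6 - 4/(-2) = -4*1/6 - 4*(-1/2) = -2/3 + 2 = 4/3)
E = -1 (E = 0 - 1 = -1)
s(u, z) = 19/6 (s(u, z) = 3 - 1/6*(-1) = 3 + 1/6 = 19/6)
(17 - 109)*(7 + s(B(2), 6))**2 = (17 - 109)*(7 + 19/6)**2 = -92*(61/6)**2 = -92*3721/36 = -85583/9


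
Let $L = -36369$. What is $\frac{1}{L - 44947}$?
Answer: $- \frac{1}{81316} \approx -1.2298 \cdot 10^{-5}$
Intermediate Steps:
$\frac{1}{L - 44947} = \frac{1}{-36369 - 44947} = \frac{1}{-81316} = - \frac{1}{81316}$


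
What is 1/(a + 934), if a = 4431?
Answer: 1/5365 ≈ 0.00018639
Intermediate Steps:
1/(a + 934) = 1/(4431 + 934) = 1/5365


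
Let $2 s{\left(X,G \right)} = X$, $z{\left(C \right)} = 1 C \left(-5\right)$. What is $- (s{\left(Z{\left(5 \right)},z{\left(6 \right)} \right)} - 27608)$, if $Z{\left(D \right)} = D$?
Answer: $\frac{55211}{2} \approx 27606.0$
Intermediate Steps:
$z{\left(C \right)} = - 5 C$ ($z{\left(C \right)} = C \left(-5\right) = - 5 C$)
$s{\left(X,G \right)} = \frac{X}{2}$
$- (s{\left(Z{\left(5 \right)},z{\left(6 \right)} \right)} - 27608) = - (\frac{1}{2} \cdot 5 - 27608) = - (\frac{5}{2} - 27608) = \left(-1\right) \left(- \frac{55211}{2}\right) = \frac{55211}{2}$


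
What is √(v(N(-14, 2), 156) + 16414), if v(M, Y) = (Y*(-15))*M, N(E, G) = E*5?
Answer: √180214 ≈ 424.52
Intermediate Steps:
N(E, G) = 5*E
v(M, Y) = -15*M*Y (v(M, Y) = (-15*Y)*M = -15*M*Y)
√(v(N(-14, 2), 156) + 16414) = √(-15*5*(-14)*156 + 16414) = √(-15*(-70)*156 + 16414) = √(163800 + 16414) = √180214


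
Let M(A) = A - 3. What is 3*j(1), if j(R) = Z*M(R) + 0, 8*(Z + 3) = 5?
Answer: 57/4 ≈ 14.250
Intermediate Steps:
M(A) = -3 + A
Z = -19/8 (Z = -3 + (⅛)*5 = -3 + 5/8 = -19/8 ≈ -2.3750)
j(R) = 57/8 - 19*R/8 (j(R) = -19*(-3 + R)/8 + 0 = (57/8 - 19*R/8) + 0 = 57/8 - 19*R/8)
3*j(1) = 3*(57/8 - 19/8*1) = 3*(57/8 - 19/8) = 3*(19/4) = 57/4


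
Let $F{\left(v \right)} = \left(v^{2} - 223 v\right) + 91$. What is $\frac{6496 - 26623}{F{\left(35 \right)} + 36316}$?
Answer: $- \frac{20127}{29827} \approx -0.67479$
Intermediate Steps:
$F{\left(v \right)} = 91 + v^{2} - 223 v$
$\frac{6496 - 26623}{F{\left(35 \right)} + 36316} = \frac{6496 - 26623}{\left(91 + 35^{2} - 7805\right) + 36316} = - \frac{20127}{\left(91 + 1225 - 7805\right) + 36316} = - \frac{20127}{-6489 + 36316} = - \frac{20127}{29827}$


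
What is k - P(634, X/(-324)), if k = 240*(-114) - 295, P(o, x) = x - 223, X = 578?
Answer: -4443695/162 ≈ -27430.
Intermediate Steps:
P(o, x) = -223 + x
k = -27655 (k = -27360 - 295 = -27655)
k - P(634, X/(-324)) = -27655 - (-223 + 578/(-324)) = -27655 - (-223 + 578*(-1/324)) = -27655 - (-223 - 289/162) = -27655 - 1*(-36415/162) = -27655 + 36415/162 = -4443695/162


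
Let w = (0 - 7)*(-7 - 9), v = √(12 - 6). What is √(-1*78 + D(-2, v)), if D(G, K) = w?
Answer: √34 ≈ 5.8309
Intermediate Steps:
v = √6 ≈ 2.4495
w = 112 (w = -7*(-16) = 112)
D(G, K) = 112
√(-1*78 + D(-2, v)) = √(-1*78 + 112) = √(-78 + 112) = √34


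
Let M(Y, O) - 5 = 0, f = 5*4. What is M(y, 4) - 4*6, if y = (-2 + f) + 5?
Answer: -19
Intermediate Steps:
f = 20
y = 23 (y = (-2 + 20) + 5 = 18 + 5 = 23)
M(Y, O) = 5 (M(Y, O) = 5 + 0 = 5)
M(y, 4) - 4*6 = 5 - 4*6 = 5 - 24 = -19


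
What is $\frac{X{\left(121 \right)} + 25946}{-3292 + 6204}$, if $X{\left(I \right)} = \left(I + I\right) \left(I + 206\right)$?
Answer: $\frac{13135}{364} \approx 36.085$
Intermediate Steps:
$X{\left(I \right)} = 2 I \left(206 + I\right)$
$\frac{X{\left(121 \right)} + 25946}{-3292 + 6204} = \frac{2 \cdot 121 \left(206 + 121\right) + 25946}{-3292 + 6204} = \frac{2 \cdot 121 \cdot 327 + 25946}{2912} = \left(79134 + 25946\right) \frac{1}{2912} = 105080 \cdot \frac{1}{2912} = \frac{13135}{364}$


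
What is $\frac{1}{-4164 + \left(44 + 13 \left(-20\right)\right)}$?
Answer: $- \frac{1}{4380} \approx -0.00022831$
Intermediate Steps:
$\frac{1}{-4164 + \left(44 + 13 \left(-20\right)\right)} = \frac{1}{-4164 + \left(44 - 260\right)} = \frac{1}{-4164 - 216} = \frac{1}{-4380} = - \frac{1}{4380}$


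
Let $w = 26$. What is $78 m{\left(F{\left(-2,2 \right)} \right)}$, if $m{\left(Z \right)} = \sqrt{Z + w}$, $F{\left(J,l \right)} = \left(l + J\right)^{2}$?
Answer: $78 \sqrt{26} \approx 397.72$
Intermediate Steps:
$F{\left(J,l \right)} = \left(J + l\right)^{2}$
$m{\left(Z \right)} = \sqrt{26 + Z}$ ($m{\left(Z \right)} = \sqrt{Z + 26} = \sqrt{26 + Z}$)
$78 m{\left(F{\left(-2,2 \right)} \right)} = 78 \sqrt{26 + \left(-2 + 2\right)^{2}} = 78 \sqrt{26 + 0^{2}} = 78 \sqrt{26 + 0} = 78 \sqrt{26}$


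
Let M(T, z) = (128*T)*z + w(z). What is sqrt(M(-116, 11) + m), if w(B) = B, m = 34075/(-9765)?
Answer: 2*I*sqrt(17303846693)/651 ≈ 404.13*I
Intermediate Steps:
m = -6815/1953 (m = 34075*(-1/9765) = -6815/1953 ≈ -3.4895)
M(T, z) = z + 128*T*z (M(T, z) = (128*T)*z + z = 128*T*z + z = z + 128*T*z)
sqrt(M(-116, 11) + m) = sqrt(11*(1 + 128*(-116)) - 6815/1953) = sqrt(11*(1 - 14848) - 6815/1953) = sqrt(11*(-14847) - 6815/1953) = sqrt(-163317 - 6815/1953) = sqrt(-318964916/1953) = 2*I*sqrt(17303846693)/651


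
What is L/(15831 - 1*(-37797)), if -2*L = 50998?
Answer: -25499/53628 ≈ -0.47548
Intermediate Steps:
L = -25499 (L = -1/2*50998 = -25499)
L/(15831 - 1*(-37797)) = -25499/(15831 - 1*(-37797)) = -25499/(15831 + 37797) = -25499/53628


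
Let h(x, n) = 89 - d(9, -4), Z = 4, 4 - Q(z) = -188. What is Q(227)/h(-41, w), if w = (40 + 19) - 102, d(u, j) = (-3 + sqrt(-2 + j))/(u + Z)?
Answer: 1447680/672803 + 1248*I*sqrt(6)/672803 ≈ 2.1517 + 0.0045436*I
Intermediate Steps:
Q(z) = 192 (Q(z) = 4 - 1*(-188) = 4 + 188 = 192)
d(u, j) = (-3 + sqrt(-2 + j))/(4 + u) (d(u, j) = (-3 + sqrt(-2 + j))/(u + 4) = (-3 + sqrt(-2 + j))/(4 + u))
w = -43 (w = 59 - 102 = -43)
h(x, n) = 1160/13 - I*sqrt(6)/13 (h(x, n) = 89 - (-3 + sqrt(-2 - 4))/(4 + 9) = 89 - (-3 + sqrt(-6))/13 = 89 - (-3 + I*sqrt(6))/13 = 89 - (-3/13 + I*sqrt(6)/13) = 89 + (3/13 - I*sqrt(6)/13) = 1160/13 - I*sqrt(6)/13)
Q(227)/h(-41, w) = 192/(1160/13 - I*sqrt(6)/13)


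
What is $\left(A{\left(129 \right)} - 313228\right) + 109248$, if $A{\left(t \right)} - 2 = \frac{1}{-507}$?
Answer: $- \frac{103416847}{507} \approx -2.0398 \cdot 10^{5}$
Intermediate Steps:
$A{\left(t \right)} = \frac{1013}{507}$ ($A{\left(t \right)} = 2 + \frac{1}{-507} = 2 - \frac{1}{507} = \frac{1013}{507}$)
$\left(A{\left(129 \right)} - 313228\right) + 109248 = \left(\frac{1013}{507} - 313228\right) + 109248 = - \frac{158805583}{507} + 109248 = - \frac{103416847}{507}$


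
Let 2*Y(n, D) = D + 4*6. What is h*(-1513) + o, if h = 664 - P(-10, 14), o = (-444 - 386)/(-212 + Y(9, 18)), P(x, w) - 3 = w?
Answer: -186971171/191 ≈ -9.7891e+5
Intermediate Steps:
Y(n, D) = 12 + D/2 (Y(n, D) = (D + 4*6)/2 = (D + 24)/2 = (24 + D)/2 = 12 + D/2)
P(x, w) = 3 + w
o = 830/191 (o = (-444 - 386)/(-212 + (12 + (½)*18)) = -830/(-212 + (12 + 9)) = -830/(-212 + 21) = -830/(-191) = -830*(-1/191) = 830/191 ≈ 4.3456)
h = 647 (h = 664 - (3 + 14) = 664 - 1*17 = 664 - 17 = 647)
h*(-1513) + o = 647*(-1513) + 830/191 = -978911 + 830/191 = -186971171/191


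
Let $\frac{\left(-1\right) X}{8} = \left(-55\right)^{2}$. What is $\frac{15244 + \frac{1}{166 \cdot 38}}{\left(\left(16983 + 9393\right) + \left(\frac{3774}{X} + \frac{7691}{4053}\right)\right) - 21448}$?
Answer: $\frac{1178942467504725}{381257001574153} \approx 3.0923$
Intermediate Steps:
$X = -24200$ ($X = - 8 \left(-55\right)^{2} = \left(-8\right) 3025 = -24200$)
$\frac{15244 + \frac{1}{166 \cdot 38}}{\left(\left(16983 + 9393\right) + \left(\frac{3774}{X} + \frac{7691}{4053}\right)\right) - 21448} = \frac{15244 + \frac{1}{166 \cdot 38}}{\left(\left(16983 + 9393\right) + \left(\frac{3774}{-24200} + \frac{7691}{4053}\right)\right) - 21448} = \frac{15244 + \frac{1}{6308}}{\left(26376 + \left(3774 \left(- \frac{1}{24200}\right) + 7691 \cdot \frac{1}{4053}\right)\right) - 21448} = \frac{15244 + \frac{1}{6308}}{\left(26376 + \left(- \frac{1887}{12100} + \frac{7691}{4053}\right)\right) - 21448} = \frac{96159153}{6308 \left(\left(26376 + \frac{85413089}{49041300}\right) - 21448\right)} = \frac{96159153}{6308 \left(\frac{1293598741889}{49041300} - 21448\right)} = \frac{96159153}{6308 \cdot \frac{241760939489}{49041300}} = \frac{96159153}{6308} \cdot \frac{49041300}{241760939489} = \frac{1178942467504725}{381257001574153}$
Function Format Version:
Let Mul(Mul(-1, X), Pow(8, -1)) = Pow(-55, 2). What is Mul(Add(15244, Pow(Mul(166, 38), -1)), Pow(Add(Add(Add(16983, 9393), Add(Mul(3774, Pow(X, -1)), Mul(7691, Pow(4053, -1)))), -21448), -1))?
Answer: Rational(1178942467504725, 381257001574153) ≈ 3.0923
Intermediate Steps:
X = -24200 (X = Mul(-8, Pow(-55, 2)) = Mul(-8, 3025) = -24200)
Mul(Add(15244, Pow(Mul(166, 38), -1)), Pow(Add(Add(Add(16983, 9393), Add(Mul(3774, Pow(X, -1)), Mul(7691, Pow(4053, -1)))), -21448), -1)) = Mul(Add(15244, Pow(Mul(166, 38), -1)), Pow(Add(Add(Add(16983, 9393), Add(Mul(3774, Pow(-24200, -1)), Mul(7691, Pow(4053, -1)))), -21448), -1)) = Mul(Add(15244, Pow(6308, -1)), Pow(Add(Add(26376, Add(Mul(3774, Rational(-1, 24200)), Mul(7691, Rational(1, 4053)))), -21448), -1)) = Mul(Add(15244, Rational(1, 6308)), Pow(Add(Add(26376, Add(Rational(-1887, 12100), Rational(7691, 4053))), -21448), -1)) = Mul(Rational(96159153, 6308), Pow(Add(Add(26376, Rational(85413089, 49041300)), -21448), -1)) = Mul(Rational(96159153, 6308), Pow(Add(Rational(1293598741889, 49041300), -21448), -1)) = Mul(Rational(96159153, 6308), Pow(Rational(241760939489, 49041300), -1)) = Mul(Rational(96159153, 6308), Rational(49041300, 241760939489)) = Rational(1178942467504725, 381257001574153)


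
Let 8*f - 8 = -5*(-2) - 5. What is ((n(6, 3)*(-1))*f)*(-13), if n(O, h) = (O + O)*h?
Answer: 1521/2 ≈ 760.50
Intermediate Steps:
n(O, h) = 2*O*h (n(O, h) = (2*O)*h = 2*O*h)
f = 13/8 (f = 1 + (-5*(-2) - 5)/8 = 1 + (10 - 5)/8 = 1 + (1/8)*5 = 1 + 5/8 = 13/8 ≈ 1.6250)
((n(6, 3)*(-1))*f)*(-13) = (((2*6*3)*(-1))*(13/8))*(-13) = ((36*(-1))*(13/8))*(-13) = -36*13/8*(-13) = -117/2*(-13) = 1521/2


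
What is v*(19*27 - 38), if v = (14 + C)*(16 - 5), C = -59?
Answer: -235125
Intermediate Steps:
v = -495 (v = (14 - 59)*(16 - 5) = -45*11 = -495)
v*(19*27 - 38) = -495*(19*27 - 38) = -495*(513 - 38) = -495*475 = -235125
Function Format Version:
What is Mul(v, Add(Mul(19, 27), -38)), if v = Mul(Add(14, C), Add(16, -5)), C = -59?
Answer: -235125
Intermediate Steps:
v = -495 (v = Mul(Add(14, -59), Add(16, -5)) = Mul(-45, 11) = -495)
Mul(v, Add(Mul(19, 27), -38)) = Mul(-495, Add(Mul(19, 27), -38)) = Mul(-495, Add(513, -38)) = Mul(-495, 475) = -235125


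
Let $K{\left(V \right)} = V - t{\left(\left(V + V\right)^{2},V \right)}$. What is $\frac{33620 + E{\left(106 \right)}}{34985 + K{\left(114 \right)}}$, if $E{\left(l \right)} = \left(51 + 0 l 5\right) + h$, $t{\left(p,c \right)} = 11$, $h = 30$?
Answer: $\frac{33701}{35088} \approx 0.96047$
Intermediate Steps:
$E{\left(l \right)} = 81$ ($E{\left(l \right)} = \left(51 + 0 l 5\right) + 30 = \left(51 + 0 \cdot 5\right) + 30 = \left(51 + 0\right) + 30 = 51 + 30 = 81$)
$K{\left(V \right)} = -11 + V$ ($K{\left(V \right)} = V - 11 = -11 + V$)
$\frac{33620 + E{\left(106 \right)}}{34985 + K{\left(114 \right)}} = \frac{33620 + 81}{34985 + \left(-11 + 114\right)} = \frac{33701}{34985 + 103} = \frac{33701}{35088}$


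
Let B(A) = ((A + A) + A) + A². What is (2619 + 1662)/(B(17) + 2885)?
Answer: 1427/1075 ≈ 1.3274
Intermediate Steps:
B(A) = A² + 3*A (B(A) = (2*A + A) + A² = 3*A + A² = A² + 3*A)
(2619 + 1662)/(B(17) + 2885) = (2619 + 1662)/(17*(3 + 17) + 2885) = 4281/(17*20 + 2885) = 4281/(340 + 2885) = 4281/3225 = 4281*(1/3225) = 1427/1075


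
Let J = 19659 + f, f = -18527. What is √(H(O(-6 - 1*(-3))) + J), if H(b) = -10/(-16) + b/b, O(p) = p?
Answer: √18138/4 ≈ 33.669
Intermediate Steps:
J = 1132 (J = 19659 - 18527 = 1132)
H(b) = 13/8 (H(b) = -10*(-1/16) + 1 = 5/8 + 1 = 13/8)
√(H(O(-6 - 1*(-3))) + J) = √(13/8 + 1132) = √(9069/8) = √18138/4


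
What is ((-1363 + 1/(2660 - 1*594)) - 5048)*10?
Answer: -66225625/1033 ≈ -64110.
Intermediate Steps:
((-1363 + 1/(2660 - 1*594)) - 5048)*10 = ((-1363 + 1/(2660 - 594)) - 5048)*10 = ((-1363 + 1/2066) - 5048)*10 = (-2815957/2066 - 5048)*10 = -13245125/2066*10 = -66225625/1033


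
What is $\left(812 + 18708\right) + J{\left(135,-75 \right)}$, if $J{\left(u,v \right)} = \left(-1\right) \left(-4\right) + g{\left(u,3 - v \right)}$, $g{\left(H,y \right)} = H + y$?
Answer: $19737$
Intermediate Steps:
$J{\left(u,v \right)} = 7 + u - v$ ($J{\left(u,v \right)} = \left(-1\right) \left(-4\right) - \left(-3 + v - u\right) = 4 + \left(3 + u - v\right) = 7 + u - v$)
$\left(812 + 18708\right) + J{\left(135,-75 \right)} = \left(812 + 18708\right) + \left(7 + 135 - -75\right) = 19520 + \left(7 + 135 + 75\right) = 19520 + 217 = 19737$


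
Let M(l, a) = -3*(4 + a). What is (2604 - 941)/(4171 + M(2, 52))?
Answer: 1663/4003 ≈ 0.41544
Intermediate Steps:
M(l, a) = -12 - 3*a
(2604 - 941)/(4171 + M(2, 52)) = (2604 - 941)/(4171 + (-12 - 3*52)) = 1663/(4171 + (-12 - 156)) = 1663/(4171 - 168) = 1663/4003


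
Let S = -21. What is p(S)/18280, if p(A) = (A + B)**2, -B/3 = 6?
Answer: 1521/18280 ≈ 0.083206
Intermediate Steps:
B = -18 (B = -3*6 = -18)
p(A) = (-18 + A)**2 (p(A) = (A - 18)**2 = (-18 + A)**2)
p(S)/18280 = (-18 - 21)**2/18280 = (-39)**2*(1/18280) = 1521*(1/18280) = 1521/18280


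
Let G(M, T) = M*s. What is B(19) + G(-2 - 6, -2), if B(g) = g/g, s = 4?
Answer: -31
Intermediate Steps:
G(M, T) = 4*M (G(M, T) = M*4 = 4*M)
B(g) = 1
B(19) + G(-2 - 6, -2) = 1 + 4*(-2 - 6) = 1 + 4*(-8) = 1 - 32 = -31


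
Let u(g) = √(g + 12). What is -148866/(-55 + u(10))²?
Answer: -13745294/273273 - 496220*√22/273273 ≈ -58.816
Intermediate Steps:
u(g) = √(12 + g)
-148866/(-55 + u(10))² = -148866/(-55 + √(12 + 10))² = -148866/(-55 + √22)²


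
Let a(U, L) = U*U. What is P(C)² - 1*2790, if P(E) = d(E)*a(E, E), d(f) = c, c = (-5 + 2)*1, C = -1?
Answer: -2781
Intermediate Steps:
a(U, L) = U²
c = -3 (c = -3*1 = -3)
d(f) = -3
P(E) = -3*E²
P(C)² - 1*2790 = (-3*(-1)²)² - 1*2790 = (-3*1)² - 2790 = (-3)² - 2790 = 9 - 2790 = -2781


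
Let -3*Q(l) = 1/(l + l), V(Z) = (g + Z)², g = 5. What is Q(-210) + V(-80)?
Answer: 7087501/1260 ≈ 5625.0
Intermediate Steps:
V(Z) = (5 + Z)²
Q(l) = -1/(6*l) (Q(l) = -1/(3*(l + l)) = -1/(2*l)/3 = -1/(6*l))
Q(-210) + V(-80) = -⅙/(-210) + (5 - 80)² = -⅙*(-1/210) + (-75)² = 1/1260 + 5625 = 7087501/1260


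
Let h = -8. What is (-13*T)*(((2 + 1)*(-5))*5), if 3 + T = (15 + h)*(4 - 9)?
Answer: -37050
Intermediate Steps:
T = -38 (T = -3 + (15 - 8)*(4 - 9) = -3 + 7*(-5) = -3 - 35 = -38)
(-13*T)*(((2 + 1)*(-5))*5) = (-13*(-38))*(((2 + 1)*(-5))*5) = 494*((3*(-5))*5) = 494*(-15*5) = 494*(-75) = -37050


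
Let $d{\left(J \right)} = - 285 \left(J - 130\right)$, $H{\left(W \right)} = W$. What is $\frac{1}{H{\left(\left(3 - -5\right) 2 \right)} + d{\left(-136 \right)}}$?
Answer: $\frac{1}{75826} \approx 1.3188 \cdot 10^{-5}$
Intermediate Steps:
$d{\left(J \right)} = 37050 - 285 J$ ($d{\left(J \right)} = - 285 \left(-130 + J\right) = 37050 - 285 J$)
$\frac{1}{H{\left(\left(3 - -5\right) 2 \right)} + d{\left(-136 \right)}} = \frac{1}{\left(3 - -5\right) 2 + \left(37050 - -38760\right)} = \frac{1}{\left(3 + 5\right) 2 + \left(37050 + 38760\right)} = \frac{1}{8 \cdot 2 + 75810} = \frac{1}{16 + 75810} = \frac{1}{75826}$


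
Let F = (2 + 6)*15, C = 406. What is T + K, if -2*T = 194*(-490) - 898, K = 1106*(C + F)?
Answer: 629735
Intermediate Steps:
F = 120 (F = 8*15 = 120)
K = 581756 (K = 1106*(406 + 120) = 1106*526 = 581756)
T = 47979 (T = -(194*(-490) - 898)/2 = -(-95060 - 898)/2 = -½*(-95958) = 47979)
T + K = 47979 + 581756 = 629735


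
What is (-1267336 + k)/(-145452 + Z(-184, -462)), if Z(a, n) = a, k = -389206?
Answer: 828271/72818 ≈ 11.375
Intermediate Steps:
(-1267336 + k)/(-145452 + Z(-184, -462)) = (-1267336 - 389206)/(-145452 - 184) = -1656542/(-145636) = -1656542*(-1/145636) = 828271/72818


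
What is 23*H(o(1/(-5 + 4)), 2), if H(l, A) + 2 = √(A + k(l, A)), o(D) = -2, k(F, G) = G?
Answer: 0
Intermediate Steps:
H(l, A) = -2 + √2*√A (H(l, A) = -2 + √(A + A) = -2 + √(2*A) = -2 + √2*√A)
23*H(o(1/(-5 + 4)), 2) = 23*(-2 + √2*√2) = 23*(-2 + 2) = 23*0 = 0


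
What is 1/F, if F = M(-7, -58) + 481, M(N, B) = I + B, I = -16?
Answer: 1/407 ≈ 0.0024570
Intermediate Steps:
M(N, B) = -16 + B
F = 407 (F = (-16 - 58) + 481 = -74 + 481 = 407)
1/F = 1/407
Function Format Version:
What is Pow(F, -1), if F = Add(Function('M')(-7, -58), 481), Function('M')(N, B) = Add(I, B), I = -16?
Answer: Rational(1, 407) ≈ 0.0024570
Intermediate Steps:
Function('M')(N, B) = Add(-16, B)
F = 407 (F = Add(Add(-16, -58), 481) = Add(-74, 481) = 407)
Pow(F, -1) = Pow(407, -1) = Rational(1, 407)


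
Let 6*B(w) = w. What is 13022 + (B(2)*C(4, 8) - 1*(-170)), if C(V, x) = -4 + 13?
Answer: 13195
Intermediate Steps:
C(V, x) = 9
B(w) = w/6
13022 + (B(2)*C(4, 8) - 1*(-170)) = 13022 + (((1/6)*2)*9 - 1*(-170)) = 13022 + ((1/3)*9 + 170) = 13022 + (3 + 170) = 13022 + 173 = 13195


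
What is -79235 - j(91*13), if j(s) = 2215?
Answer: -81450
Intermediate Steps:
-79235 - j(91*13) = -79235 - 1*2215 = -79235 - 2215 = -81450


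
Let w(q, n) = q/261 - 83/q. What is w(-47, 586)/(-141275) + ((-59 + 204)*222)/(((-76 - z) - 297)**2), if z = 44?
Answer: 6198060516016/33483687631425 ≈ 0.18511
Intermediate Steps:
w(q, n) = -83/q + q/261 (w(q, n) = q*(1/261) - 83/q = q/261 - 83/q = -83/q + q/261)
w(-47, 586)/(-141275) + ((-59 + 204)*222)/(((-76 - z) - 297)**2) = (-83/(-47) + (1/261)*(-47))/(-141275) + ((-59 + 204)*222)/(((-76 - 1*44) - 297)**2) = (-83*(-1/47) - 47/261)*(-1/141275) + (145*222)/(((-76 - 44) - 297)**2) = (83/47 - 47/261)*(-1/141275) + 32190/((-120 - 297)**2) = (19454/12267)*(-1/141275) + 32190/((-417)**2) = -19454/1733020425 + 32190/173889 = -19454/1733020425 + 32190*(1/173889) = -19454/1733020425 + 10730/57963 = 6198060516016/33483687631425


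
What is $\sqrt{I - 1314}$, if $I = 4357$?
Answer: $\sqrt{3043} \approx 55.163$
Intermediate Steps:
$\sqrt{I - 1314} = \sqrt{4357 - 1314} = \sqrt{3043}$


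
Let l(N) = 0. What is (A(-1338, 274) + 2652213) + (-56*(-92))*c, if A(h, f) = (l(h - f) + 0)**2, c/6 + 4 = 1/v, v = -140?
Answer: 12641721/5 ≈ 2.5283e+6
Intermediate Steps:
c = -1683/70 (c = -24 + 6/(-140) = -24 + 6*(-1/140) = -24 - 3/70 = -1683/70 ≈ -24.043)
A(h, f) = 0 (A(h, f) = (0 + 0)**2 = 0**2 = 0)
(A(-1338, 274) + 2652213) + (-56*(-92))*c = (0 + 2652213) - 56*(-92)*(-1683/70) = 2652213 + 5152*(-1683/70) = 2652213 - 619344/5 = 12641721/5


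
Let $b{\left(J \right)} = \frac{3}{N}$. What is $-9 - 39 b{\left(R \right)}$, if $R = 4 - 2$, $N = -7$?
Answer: $\frac{54}{7} \approx 7.7143$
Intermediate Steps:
$R = 2$
$b{\left(J \right)} = - \frac{3}{7}$ ($b{\left(J \right)} = \frac{3}{-7} = 3 \left(- \frac{1}{7}\right) = - \frac{3}{7}$)
$-9 - 39 b{\left(R \right)} = -9 - - \frac{117}{7} = -9 + \frac{117}{7} = \frac{54}{7}$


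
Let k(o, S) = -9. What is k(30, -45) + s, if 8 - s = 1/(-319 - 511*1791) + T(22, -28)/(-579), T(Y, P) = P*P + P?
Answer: 87705463/286900290 ≈ 0.30570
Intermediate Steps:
T(Y, P) = P + P**2 (T(Y, P) = P**2 + P = P + P**2)
s = 2669808073/286900290 (s = 8 - (1/(-319 - 511*1791) - 28*(1 - 28)/(-579)) = 8 - ((1/1791)/(-830) - 28*(-27)*(-1/579)) = 8 - (-1/830*1/1791 + 756*(-1/579)) = 8 - (-1/1486530 - 252/193) = 8 - 1*(-374605753/286900290) = 8 + 374605753/286900290 = 2669808073/286900290 ≈ 9.3057)
k(30, -45) + s = -9 + 2669808073/286900290 = 87705463/286900290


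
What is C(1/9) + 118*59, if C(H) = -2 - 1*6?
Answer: 6954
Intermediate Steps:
C(H) = -8 (C(H) = -2 - 6 = -8)
C(1/9) + 118*59 = -8 + 118*59 = -8 + 6962 = 6954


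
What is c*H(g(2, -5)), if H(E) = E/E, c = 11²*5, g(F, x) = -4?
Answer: 605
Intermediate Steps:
c = 605 (c = 121*5 = 605)
H(E) = 1
c*H(g(2, -5)) = 605*1 = 605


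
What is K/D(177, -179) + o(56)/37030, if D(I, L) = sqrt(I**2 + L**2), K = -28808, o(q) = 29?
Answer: 29/37030 - 14404*sqrt(63370)/31685 ≈ -114.44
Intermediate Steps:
K/D(177, -179) + o(56)/37030 = -28808/sqrt(177**2 + (-179)**2) + 29/37030 = -28808/sqrt(31329 + 32041) + 29*(1/37030) = -28808*sqrt(63370)/63370 + 29/37030 = -14404*sqrt(63370)/31685 + 29/37030 = 29/37030 - 14404*sqrt(63370)/31685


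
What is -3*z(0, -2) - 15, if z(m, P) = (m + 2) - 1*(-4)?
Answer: -33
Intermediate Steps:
z(m, P) = 6 + m (z(m, P) = (2 + m) + 4 = 6 + m)
-3*z(0, -2) - 15 = -3*(6 + 0) - 15 = -3*6 - 15 = -18 - 15 = -33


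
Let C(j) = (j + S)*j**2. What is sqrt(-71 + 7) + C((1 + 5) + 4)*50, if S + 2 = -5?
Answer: 15000 + 8*I ≈ 15000.0 + 8.0*I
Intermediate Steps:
S = -7 (S = -2 - 5 = -7)
C(j) = j**2*(-7 + j) (C(j) = (j - 7)*j**2 = (-7 + j)*j**2 = j**2*(-7 + j))
sqrt(-71 + 7) + C((1 + 5) + 4)*50 = sqrt(-71 + 7) + (((1 + 5) + 4)**2*(-7 + ((1 + 5) + 4)))*50 = sqrt(-64) + ((6 + 4)**2*(-7 + (6 + 4)))*50 = 8*I + (10**2*(-7 + 10))*50 = 8*I + (100*3)*50 = 8*I + 300*50 = 8*I + 15000 = 15000 + 8*I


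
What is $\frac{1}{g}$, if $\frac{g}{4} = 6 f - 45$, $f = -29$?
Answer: $- \frac{1}{876} \approx -0.0011416$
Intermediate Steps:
$g = -876$ ($g = 4 \left(6 \left(-29\right) - 45\right) = 4 \left(-174 - 45\right) = 4 \left(-219\right) = -876$)
$\frac{1}{g} = \frac{1}{-876} = - \frac{1}{876}$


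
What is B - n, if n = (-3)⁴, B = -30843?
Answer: -30924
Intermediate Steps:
n = 81
B - n = -30843 - 1*81 = -30843 - 81 = -30924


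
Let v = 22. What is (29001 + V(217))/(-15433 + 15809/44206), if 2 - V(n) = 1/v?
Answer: -14103150695/7504369279 ≈ -1.8793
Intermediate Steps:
V(n) = 43/22 (V(n) = 2 - 1/22 = 43/22)
(29001 + V(217))/(-15433 + 15809/44206) = (29001 + 43/22)/(-15433 + 15809/44206) = 638065/(22*(-15433 + 15809*(1/44206))) = 638065/(22*(-15433 + 15809/44206)) = 638065/(22*(-682215389/44206)) = (638065/22)*(-44206/682215389) = -14103150695/7504369279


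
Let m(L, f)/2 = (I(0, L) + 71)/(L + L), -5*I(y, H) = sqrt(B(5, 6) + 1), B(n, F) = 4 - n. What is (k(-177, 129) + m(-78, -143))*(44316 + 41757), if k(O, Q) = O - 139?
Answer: -54554833/2 ≈ -2.7277e+7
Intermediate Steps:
I(y, H) = 0 (I(y, H) = -sqrt((4 - 1*5) + 1)/5 = -sqrt((4 - 5) + 1)/5 = -sqrt(-1 + 1)/5 = -sqrt(0)/5 = -1/5*0 = 0)
k(O, Q) = -139 + O
m(L, f) = 71/L (m(L, f) = 2*((0 + 71)/(L + L)) = 2*(71/((2*L))) = 2*(71*(1/(2*L))) = 2*(71/(2*L)) = 71/L)
(k(-177, 129) + m(-78, -143))*(44316 + 41757) = ((-139 - 177) + 71/(-78))*(44316 + 41757) = (-316 + 71*(-1/78))*86073 = (-316 - 71/78)*86073 = -24719/78*86073 = -54554833/2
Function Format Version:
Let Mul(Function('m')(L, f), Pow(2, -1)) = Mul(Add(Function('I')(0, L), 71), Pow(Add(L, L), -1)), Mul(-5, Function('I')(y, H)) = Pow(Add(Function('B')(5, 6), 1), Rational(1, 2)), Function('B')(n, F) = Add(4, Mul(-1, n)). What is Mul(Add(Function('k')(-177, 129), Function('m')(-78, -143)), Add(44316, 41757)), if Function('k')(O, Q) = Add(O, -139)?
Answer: Rational(-54554833, 2) ≈ -2.7277e+7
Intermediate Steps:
Function('I')(y, H) = 0 (Function('I')(y, H) = Mul(Rational(-1, 5), Pow(Add(Add(4, Mul(-1, 5)), 1), Rational(1, 2))) = Mul(Rational(-1, 5), Pow(Add(Add(4, -5), 1), Rational(1, 2))) = Mul(Rational(-1, 5), Pow(Add(-1, 1), Rational(1, 2))) = Mul(Rational(-1, 5), Pow(0, Rational(1, 2))) = Mul(Rational(-1, 5), 0) = 0)
Function('k')(O, Q) = Add(-139, O)
Function('m')(L, f) = Mul(71, Pow(L, -1)) (Function('m')(L, f) = Mul(2, Mul(Add(0, 71), Pow(Add(L, L), -1))) = Mul(2, Mul(71, Pow(Mul(2, L), -1))) = Mul(2, Mul(71, Mul(Rational(1, 2), Pow(L, -1)))) = Mul(2, Mul(Rational(71, 2), Pow(L, -1))) = Mul(71, Pow(L, -1)))
Mul(Add(Function('k')(-177, 129), Function('m')(-78, -143)), Add(44316, 41757)) = Mul(Add(Add(-139, -177), Mul(71, Pow(-78, -1))), Add(44316, 41757)) = Mul(Add(-316, Mul(71, Rational(-1, 78))), 86073) = Mul(Add(-316, Rational(-71, 78)), 86073) = Mul(Rational(-24719, 78), 86073) = Rational(-54554833, 2)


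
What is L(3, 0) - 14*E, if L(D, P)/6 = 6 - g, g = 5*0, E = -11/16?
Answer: 365/8 ≈ 45.625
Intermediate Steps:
E = -11/16 (E = -11*1/16 = -11/16 ≈ -0.68750)
g = 0
L(D, P) = 36 (L(D, P) = 6*(6 - 1*0) = 6*(6 + 0) = 6*6 = 36)
L(3, 0) - 14*E = 36 - 14*(-11/16) = 36 + 77/8 = 365/8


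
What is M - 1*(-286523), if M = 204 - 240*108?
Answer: 260807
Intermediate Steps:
M = -25716 (M = 204 - 25920 = -25716)
M - 1*(-286523) = -25716 - 1*(-286523) = -25716 + 286523 = 260807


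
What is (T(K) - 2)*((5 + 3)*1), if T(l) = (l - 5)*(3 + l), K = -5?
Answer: 144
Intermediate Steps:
T(l) = (-5 + l)*(3 + l)
(T(K) - 2)*((5 + 3)*1) = ((-15 + (-5)**2 - 2*(-5)) - 2)*((5 + 3)*1) = ((-15 + 25 + 10) - 2)*(8*1) = (20 - 2)*8 = 18*8 = 144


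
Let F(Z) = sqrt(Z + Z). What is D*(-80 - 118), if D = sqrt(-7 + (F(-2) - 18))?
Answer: -198*sqrt(-25 + 2*I) ≈ -39.568 - 990.79*I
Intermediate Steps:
F(Z) = sqrt(2)*sqrt(Z) (F(Z) = sqrt(2*Z) = sqrt(2)*sqrt(Z))
D = sqrt(-25 + 2*I) (D = sqrt(-7 + (sqrt(2)*sqrt(-2) - 18)) = sqrt(-7 + (sqrt(2)*(I*sqrt(2)) - 18)) = sqrt(-7 + (2*I - 18)) = sqrt(-7 + (-18 + 2*I)) = sqrt(-25 + 2*I) ≈ 0.19984 + 5.004*I)
D*(-80 - 118) = sqrt(-25 + 2*I)*(-80 - 118) = sqrt(-25 + 2*I)*(-198) = -198*sqrt(-25 + 2*I)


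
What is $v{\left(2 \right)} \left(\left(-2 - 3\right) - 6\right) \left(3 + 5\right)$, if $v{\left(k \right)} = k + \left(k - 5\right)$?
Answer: $88$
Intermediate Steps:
$v{\left(k \right)} = -5 + 2 k$ ($v{\left(k \right)} = k + \left(k - 5\right) = k + \left(-5 + k\right) = -5 + 2 k$)
$v{\left(2 \right)} \left(\left(-2 - 3\right) - 6\right) \left(3 + 5\right) = \left(-5 + 2 \cdot 2\right) \left(\left(-2 - 3\right) - 6\right) \left(3 + 5\right) = \left(-5 + 4\right) \left(-5 - 6\right) 8 = - \left(-11\right) 8 = \left(-1\right) \left(-88\right) = 88$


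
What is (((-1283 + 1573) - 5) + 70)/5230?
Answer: 71/1046 ≈ 0.067878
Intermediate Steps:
(((-1283 + 1573) - 5) + 70)/5230 = ((290 - 5) + 70)*(1/5230) = (285 + 70)*(1/5230) = 355*(1/5230) = 71/1046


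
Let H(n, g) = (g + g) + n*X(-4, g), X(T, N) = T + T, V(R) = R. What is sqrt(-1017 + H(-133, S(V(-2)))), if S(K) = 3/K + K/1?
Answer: 2*sqrt(10) ≈ 6.3246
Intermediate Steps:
X(T, N) = 2*T
S(K) = K + 3/K (S(K) = 3/K + K*1 = 3/K + K = K + 3/K)
H(n, g) = -8*n + 2*g (H(n, g) = (g + g) + n*(2*(-4)) = 2*g + n*(-8) = 2*g - 8*n = -8*n + 2*g)
sqrt(-1017 + H(-133, S(V(-2)))) = sqrt(-1017 + (-8*(-133) + 2*(-2 + 3/(-2)))) = sqrt(-1017 + (1064 + 2*(-2 + 3*(-1/2)))) = sqrt(-1017 + (1064 + 2*(-2 - 3/2))) = sqrt(-1017 + (1064 + 2*(-7/2))) = sqrt(-1017 + (1064 - 7)) = sqrt(-1017 + 1057) = sqrt(40) = 2*sqrt(10)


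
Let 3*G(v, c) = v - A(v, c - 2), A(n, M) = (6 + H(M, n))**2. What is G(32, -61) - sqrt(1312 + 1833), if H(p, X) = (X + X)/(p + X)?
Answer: 15868/2883 - sqrt(3145) ≈ -50.576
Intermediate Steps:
H(p, X) = 2*X/(X + p) (H(p, X) = (2*X)/(X + p) = 2*X/(X + p))
A(n, M) = (6 + 2*n/(M + n))**2 (A(n, M) = (6 + 2*n/(n + M))**2 = (6 + 2*n/(M + n))**2)
G(v, c) = v/3 - 4*(-6 + 3*c + 4*v)**2/(3*(-2 + c + v)**2) (G(v, c) = (v - 4*(3*(c - 2) + 4*v)**2/((c - 2) + v)**2)/3 = (v - 4*(3*(-2 + c) + 4*v)**2/((-2 + c) + v)**2)/3 = (v - 4*((-6 + 3*c) + 4*v)**2/(-2 + c + v)**2)/3 = (v - 4*(-6 + 3*c + 4*v)**2/(-2 + c + v)**2)/3 = v/3 - 4*(-6 + 3*c + 4*v)**2/(3*(-2 + c + v)**2))
G(32, -61) - sqrt(1312 + 1833) = ((1/3)*32 - 4*(-6 + 3*(-61) + 4*32)**2/(3*(-2 - 61 + 32)**2)) - sqrt(1312 + 1833) = (32/3 - 4/3*(-6 - 183 + 128)**2/(-31)**2) - sqrt(3145) = (32/3 - 4/3*(-61)**2*1/961) - sqrt(3145) = (32/3 - 4/3*3721*1/961) - sqrt(3145) = (32/3 - 14884/2883) - sqrt(3145) = 15868/2883 - sqrt(3145)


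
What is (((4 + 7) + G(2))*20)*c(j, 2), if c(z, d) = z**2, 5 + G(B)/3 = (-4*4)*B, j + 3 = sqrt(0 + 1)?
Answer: -8000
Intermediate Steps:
j = -2 (j = -3 + sqrt(0 + 1) = -3 + sqrt(1) = -3 + 1 = -2)
G(B) = -15 - 48*B (G(B) = -15 + 3*((-4*4)*B) = -15 + 3*(-16*B) = -15 - 48*B)
(((4 + 7) + G(2))*20)*c(j, 2) = (((4 + 7) + (-15 - 48*2))*20)*(-2)**2 = ((11 + (-15 - 96))*20)*4 = ((11 - 111)*20)*4 = -100*20*4 = -2000*4 = -8000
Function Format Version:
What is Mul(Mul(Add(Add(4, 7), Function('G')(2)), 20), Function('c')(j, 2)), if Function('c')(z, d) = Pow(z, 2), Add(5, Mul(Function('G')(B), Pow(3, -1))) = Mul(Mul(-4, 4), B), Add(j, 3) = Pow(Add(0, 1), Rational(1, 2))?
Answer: -8000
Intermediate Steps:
j = -2 (j = Add(-3, Pow(Add(0, 1), Rational(1, 2))) = Add(-3, Pow(1, Rational(1, 2))) = Add(-3, 1) = -2)
Function('G')(B) = Add(-15, Mul(-48, B)) (Function('G')(B) = Add(-15, Mul(3, Mul(Mul(-4, 4), B))) = Add(-15, Mul(3, Mul(-16, B))) = Add(-15, Mul(-48, B)))
Mul(Mul(Add(Add(4, 7), Function('G')(2)), 20), Function('c')(j, 2)) = Mul(Mul(Add(Add(4, 7), Add(-15, Mul(-48, 2))), 20), Pow(-2, 2)) = Mul(Mul(Add(11, Add(-15, -96)), 20), 4) = Mul(Mul(Add(11, -111), 20), 4) = Mul(Mul(-100, 20), 4) = Mul(-2000, 4) = -8000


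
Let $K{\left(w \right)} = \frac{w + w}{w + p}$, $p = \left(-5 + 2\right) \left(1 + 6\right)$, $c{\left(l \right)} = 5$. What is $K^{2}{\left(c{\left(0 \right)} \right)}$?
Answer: $\frac{25}{64} \approx 0.39063$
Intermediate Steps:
$p = -21$ ($p = \left(-3\right) 7 = -21$)
$K{\left(w \right)} = \frac{2 w}{-21 + w}$ ($K{\left(w \right)} = \frac{w + w}{w - 21} = \frac{2 w}{-21 + w}$)
$K^{2}{\left(c{\left(0 \right)} \right)} = \left(2 \cdot 5 \frac{1}{-21 + 5}\right)^{2} = \left(2 \cdot 5 \frac{1}{-16}\right)^{2} = \left(2 \cdot 5 \left(- \frac{1}{16}\right)\right)^{2} = \left(- \frac{5}{8}\right)^{2} = \frac{25}{64}$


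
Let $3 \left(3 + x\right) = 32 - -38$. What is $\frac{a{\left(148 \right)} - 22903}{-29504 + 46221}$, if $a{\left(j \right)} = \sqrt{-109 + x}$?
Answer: $- \frac{22903}{16717} + \frac{i \sqrt{798}}{50151} \approx -1.37 + 0.00056328 i$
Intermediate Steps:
$x = \frac{61}{3}$ ($x = -3 + \frac{32 - -38}{3} = -3 + \frac{32 + 38}{3} = -3 + \frac{1}{3} \cdot 70 = -3 + \frac{70}{3} = \frac{61}{3} \approx 20.333$)
$a{\left(j \right)} = \frac{i \sqrt{798}}{3}$ ($a{\left(j \right)} = \sqrt{-109 + \frac{61}{3}} = \sqrt{- \frac{266}{3}} = \frac{i \sqrt{798}}{3}$)
$\frac{a{\left(148 \right)} - 22903}{-29504 + 46221} = \frac{\frac{i \sqrt{798}}{3} - 22903}{-29504 + 46221} = \frac{-22903 + \frac{i \sqrt{798}}{3}}{16717} = \left(-22903 + \frac{i \sqrt{798}}{3}\right) \frac{1}{16717} = - \frac{22903}{16717} + \frac{i \sqrt{798}}{50151}$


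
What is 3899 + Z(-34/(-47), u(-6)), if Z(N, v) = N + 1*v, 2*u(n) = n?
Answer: 183146/47 ≈ 3896.7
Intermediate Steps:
u(n) = n/2
Z(N, v) = N + v
3899 + Z(-34/(-47), u(-6)) = 3899 + (-34/(-47) + (½)*(-6)) = 3899 + (-34*(-1/47) - 3) = 3899 + (34/47 - 3) = 3899 - 107/47 = 183146/47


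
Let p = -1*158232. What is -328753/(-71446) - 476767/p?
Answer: 2265324731/297501144 ≈ 7.6145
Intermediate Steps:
p = -158232
-328753/(-71446) - 476767/p = -328753/(-71446) - 476767/(-158232) = -328753*(-1/71446) - 476767*(-1/158232) = 328753/71446 + 25093/8328 = 2265324731/297501144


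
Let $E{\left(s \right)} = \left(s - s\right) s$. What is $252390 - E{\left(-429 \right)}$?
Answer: $252390$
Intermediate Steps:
$E{\left(s \right)} = 0$ ($E{\left(s \right)} = 0 s = 0$)
$252390 - E{\left(-429 \right)} = 252390 - 0 = 252390 + 0 = 252390$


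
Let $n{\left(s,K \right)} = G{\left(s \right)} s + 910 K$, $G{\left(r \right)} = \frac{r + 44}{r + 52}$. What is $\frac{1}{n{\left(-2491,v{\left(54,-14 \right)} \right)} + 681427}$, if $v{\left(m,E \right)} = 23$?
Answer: $\frac{2439}{1706953246} \approx 1.4289 \cdot 10^{-6}$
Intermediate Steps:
$G{\left(r \right)} = \frac{44 + r}{52 + r}$
$n{\left(s,K \right)} = 910 K + \frac{s \left(44 + s\right)}{52 + s}$ ($n{\left(s,K \right)} = \frac{44 + s}{52 + s} s + 910 K = \frac{s \left(44 + s\right)}{52 + s} + 910 K = 910 K + \frac{s \left(44 + s\right)}{52 + s}$)
$\frac{1}{n{\left(-2491,v{\left(54,-14 \right)} \right)} + 681427} = \frac{1}{\frac{- 2491 \left(44 - 2491\right) + 910 \cdot 23 \left(52 - 2491\right)}{52 - 2491} + 681427} = \frac{1}{\frac{\left(-2491\right) \left(-2447\right) + 910 \cdot 23 \left(-2439\right)}{-2439} + 681427} = \frac{1}{- \frac{6095477 - 51048270}{2439} + 681427} = \frac{1}{\left(- \frac{1}{2439}\right) \left(-44952793\right) + 681427} = \frac{1}{\frac{44952793}{2439} + 681427} = \frac{1}{\frac{1706953246}{2439}} = \frac{2439}{1706953246}$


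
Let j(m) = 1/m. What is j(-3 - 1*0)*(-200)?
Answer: 200/3 ≈ 66.667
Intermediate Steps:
j(-3 - 1*0)*(-200) = -200/(-3 - 1*0) = -200/(-3 + 0) = -200/(-3) = -1/3*(-200) = 200/3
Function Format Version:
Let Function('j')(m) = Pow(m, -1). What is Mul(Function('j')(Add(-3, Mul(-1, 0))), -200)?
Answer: Rational(200, 3) ≈ 66.667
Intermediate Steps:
Mul(Function('j')(Add(-3, Mul(-1, 0))), -200) = Mul(Pow(Add(-3, Mul(-1, 0)), -1), -200) = Mul(Pow(Add(-3, 0), -1), -200) = Mul(Pow(-3, -1), -200) = Mul(Rational(-1, 3), -200) = Rational(200, 3)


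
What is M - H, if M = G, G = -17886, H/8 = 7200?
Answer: -75486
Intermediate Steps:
H = 57600 (H = 8*7200 = 57600)
M = -17886
M - H = -17886 - 1*57600 = -17886 - 57600 = -75486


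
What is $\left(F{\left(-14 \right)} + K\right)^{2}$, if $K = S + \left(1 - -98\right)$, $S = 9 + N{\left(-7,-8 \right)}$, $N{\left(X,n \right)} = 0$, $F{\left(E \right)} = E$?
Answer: $8836$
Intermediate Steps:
$S = 9$ ($S = 9 + 0 = 9$)
$K = 108$ ($K = 9 + \left(1 - -98\right) = 9 + \left(1 + 98\right) = 9 + 99 = 108$)
$\left(F{\left(-14 \right)} + K\right)^{2} = \left(-14 + 108\right)^{2} = 94^{2} = 8836$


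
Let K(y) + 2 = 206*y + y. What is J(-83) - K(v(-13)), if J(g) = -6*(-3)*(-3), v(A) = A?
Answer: 2639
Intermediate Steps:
K(y) = -2 + 207*y (K(y) = -2 + (206*y + y) = -2 + 207*y)
J(g) = -54 (J(g) = 18*(-3) = -54)
J(-83) - K(v(-13)) = -54 - (-2 + 207*(-13)) = -54 - (-2 - 2691) = -54 - 1*(-2693) = -54 + 2693 = 2639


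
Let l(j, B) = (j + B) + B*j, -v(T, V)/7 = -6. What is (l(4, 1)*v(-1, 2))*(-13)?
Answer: -4914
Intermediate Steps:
v(T, V) = 42 (v(T, V) = -7*(-6) = 42)
l(j, B) = B + j + B*j (l(j, B) = (B + j) + B*j = B + j + B*j)
(l(4, 1)*v(-1, 2))*(-13) = ((1 + 4 + 1*4)*42)*(-13) = ((1 + 4 + 4)*42)*(-13) = (9*42)*(-13) = 378*(-13) = -4914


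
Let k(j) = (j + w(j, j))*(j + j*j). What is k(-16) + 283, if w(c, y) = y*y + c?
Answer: 54043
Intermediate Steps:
w(c, y) = c + y² (w(c, y) = y² + c = c + y²)
k(j) = (j + j²)*(j² + 2*j) (k(j) = (j + (j + j²))*(j + j*j) = (j² + 2*j)*(j + j²) = (j + j²)*(j² + 2*j))
k(-16) + 283 = (-16)²*(2 + (-16)² + 3*(-16)) + 283 = 256*(2 + 256 - 48) + 283 = 256*210 + 283 = 53760 + 283 = 54043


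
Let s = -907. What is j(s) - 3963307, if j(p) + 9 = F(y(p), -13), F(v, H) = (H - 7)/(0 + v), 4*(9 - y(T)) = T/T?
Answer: -27743228/7 ≈ -3.9633e+6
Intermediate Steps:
y(T) = 35/4 (y(T) = 9 - T/(4*T) = 9 - 1/4*1 = 9 - 1/4 = 35/4)
F(v, H) = (-7 + H)/v
j(p) = -79/7 (j(p) = -9 + (-7 - 13)/(35/4) = -9 + (4/35)*(-20) = -9 - 16/7 = -79/7)
j(s) - 3963307 = -79/7 - 3963307 = -27743228/7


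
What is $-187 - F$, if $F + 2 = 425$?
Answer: $-610$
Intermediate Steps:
$F = 423$ ($F = -2 + 425 = 423$)
$-187 - F = -187 - 423 = -610$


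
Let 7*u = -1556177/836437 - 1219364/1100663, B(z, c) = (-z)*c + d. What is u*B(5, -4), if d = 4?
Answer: -9369420382008/920635257731 ≈ -10.177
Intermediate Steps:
B(z, c) = 4 - c*z (B(z, c) = (-z)*c + 4 = -c*z + 4 = 4 - c*z)
u = -390392515917/920635257731 (u = (-1556177/836437 - 1219364/1100663)/7 = (-1556177*1/836437 - 1219364*1/1100663)/7 = (-222311/119491 - 1219364/1100663)/7 = (1/7)*(-390392515917/131519322533) = -390392515917/920635257731 ≈ -0.42405)
u*B(5, -4) = -390392515917*(4 - 1*(-4)*5)/920635257731 = -390392515917*(4 + 20)/920635257731 = -390392515917/920635257731*24 = -9369420382008/920635257731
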